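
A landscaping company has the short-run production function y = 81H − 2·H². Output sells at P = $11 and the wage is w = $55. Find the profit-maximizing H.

H* = 19

The marginal product of H is MP_H = 81 − 4H.
A price-taking firm hires until the value of the marginal product equals the wage: P·MP_H = w, so 11·(81 − 4H) = 55.
Then 81 − 4H = 5, giving H = 19.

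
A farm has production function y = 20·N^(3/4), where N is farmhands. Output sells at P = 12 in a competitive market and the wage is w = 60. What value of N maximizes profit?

N* = 81

MP_N = (3/4)·20·N^(-1/4) = 15·N^(-1/4).
Profit maximization for a price taker requires P·MP_N = w: 12·15·N^(-1/4) = 60.
So N^(-1/4) = 1/3, which gives N = 81.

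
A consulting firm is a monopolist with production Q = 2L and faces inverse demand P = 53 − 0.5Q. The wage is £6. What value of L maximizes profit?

Marginal revenue from the inverse demand is MR = 53 − Q.
The marginal product is MP_L = 2.
A monopolist hires until marginal revenue product equals the wage: MR·MP_L = w.
(53 − 2L)·2 = 6, so L = 25.

L* = 25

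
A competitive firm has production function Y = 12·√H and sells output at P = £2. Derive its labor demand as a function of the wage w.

H(w) = 144/w²

MP_H = (1/2)·12·H^(-1/2) = 6·H^(-1/2).
Setting P·MP_H = w: 12·H^(-1/2) = w.
Solving for H: H^(-1/2) = w/12, so H = (12/w)^(2).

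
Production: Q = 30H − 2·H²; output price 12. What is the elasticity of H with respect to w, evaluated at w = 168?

ε = -0.875

From P·MP_H = w with MP_H = 30 − 4H, labor demand is H(w) = (30 − w/12)/4.
dH/dw = −1/(48) = -1/48.
At w = 168, H = 4, so ε = (dH/dw)·(w/H) = (-1/48)·(168/4) = -0.875.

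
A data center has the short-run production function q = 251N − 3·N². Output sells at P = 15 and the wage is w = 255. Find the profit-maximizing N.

The marginal product of N is MP_N = 251 − 6N.
A price-taking firm hires until the value of the marginal product equals the wage: P·MP_N = w, so 15·(251 − 6N) = 255.
Then 251 − 6N = 17, giving N = 39.

N* = 39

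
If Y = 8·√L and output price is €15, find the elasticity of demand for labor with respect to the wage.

ε = -2

MP_L = (1/2)·8·L^(-1/2), so P·MP_L = w gives 60·L^(-1/2) = w.
Solving, L(w) = (60/w)^(2). This is a constant-elasticity form: L ∝ w^(−2), so ε = −2.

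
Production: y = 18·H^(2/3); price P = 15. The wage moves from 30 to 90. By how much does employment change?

From P·MP_H = w with MP_H = 12·H^(-1/3), the labor demand is H(w) = (180/w)^(3).
At w = 30: H = 216. At w = 90: H = 8.
ΔH = 8 − 216 = -208.

ΔH = -208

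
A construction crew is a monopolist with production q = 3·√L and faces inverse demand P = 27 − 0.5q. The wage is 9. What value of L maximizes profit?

L* = 9

Marginal revenue from the inverse demand is MR = 27 − q.
The marginal product is MP_L = 1.5·L^(-1/2).
A monopolist hires until marginal revenue product equals the wage: MR·MP_L = w.
At L, q = 3·√L. Substituting and solving: (27 − 3·√L)·1.5·L^(-1/2) = 9 gives L = 9.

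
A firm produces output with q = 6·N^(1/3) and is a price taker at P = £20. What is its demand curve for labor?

MP_N = (1/3)·6·N^(-2/3) = 2·N^(-2/3).
Setting P·MP_N = w: 40·N^(-2/3) = w.
Solving for N: N^(-2/3) = w/40, so N = (40/w)^(3/2).

N(w) = (40/w)^(3/2)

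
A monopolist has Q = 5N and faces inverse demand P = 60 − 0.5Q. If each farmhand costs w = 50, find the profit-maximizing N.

N* = 10

Marginal revenue from the inverse demand is MR = 60 − Q.
The marginal product is MP_N = 5.
A monopolist hires until marginal revenue product equals the wage: MR·MP_N = w.
(60 − 5N)·5 = 50, so N = 10.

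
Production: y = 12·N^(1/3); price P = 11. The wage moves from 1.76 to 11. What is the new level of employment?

N* = 8

From P·MP_N = w with MP_N = 4·N^(-2/3), the labor demand is N(w) = (44/w)^(3/2).
At w = 1.76: N = 125. At w = 11: N = 8.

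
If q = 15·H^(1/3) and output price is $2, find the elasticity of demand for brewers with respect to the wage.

ε = -1.5

MP_H = (1/3)·15·H^(-2/3), so P·MP_H = w gives 10·H^(-2/3) = w.
Solving, H(w) = (10/w)^(3/2). This is a constant-elasticity form: H ∝ w^(−3/2), so ε = −3/2.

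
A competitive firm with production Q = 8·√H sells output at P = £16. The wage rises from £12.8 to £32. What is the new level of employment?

From P·MP_H = w with MP_H = 4·H^(-1/2), the labor demand is H(w) = (64/w)^(2).
At w = 12.8: H = 25. At w = 32: H = 4.

H* = 4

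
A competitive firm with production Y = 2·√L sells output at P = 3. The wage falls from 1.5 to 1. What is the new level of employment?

From P·MP_L = w with MP_L = L^(-1/2), the labor demand is L(w) = (3/w)^(2).
At w = 1.5: L = 4. At w = 1: L = 9.

L* = 9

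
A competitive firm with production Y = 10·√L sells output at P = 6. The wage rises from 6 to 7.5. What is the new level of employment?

From P·MP_L = w with MP_L = 5·L^(-1/2), the labor demand is L(w) = (30/w)^(2).
At w = 6: L = 25. At w = 7.5: L = 16.

L* = 16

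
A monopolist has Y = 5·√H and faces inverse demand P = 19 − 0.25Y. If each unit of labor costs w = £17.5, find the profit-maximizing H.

H* = 4

Marginal revenue from the inverse demand is MR = 19 − 0.5Y.
The marginal product is MP_H = 2.5·H^(-1/2).
A monopolist hires until marginal revenue product equals the wage: MR·MP_H = w.
At H, Y = 5·√H. Substituting and solving: (19 − 2.5·√H)·2.5·H^(-1/2) = 17.5 gives H = 4.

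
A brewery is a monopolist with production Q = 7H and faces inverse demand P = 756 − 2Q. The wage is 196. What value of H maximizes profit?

Marginal revenue from the inverse demand is MR = 756 − 4Q.
The marginal product is MP_H = 7.
A monopolist hires until marginal revenue product equals the wage: MR·MP_H = w.
(756 − 28H)·7 = 196, so H = 26.

H* = 26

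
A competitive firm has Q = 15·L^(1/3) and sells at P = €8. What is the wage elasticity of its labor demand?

ε = -1.5

MP_L = (1/3)·15·L^(-2/3), so P·MP_L = w gives 40·L^(-2/3) = w.
Solving, L(w) = (40/w)^(3/2). This is a constant-elasticity form: L ∝ w^(−3/2), so ε = −3/2.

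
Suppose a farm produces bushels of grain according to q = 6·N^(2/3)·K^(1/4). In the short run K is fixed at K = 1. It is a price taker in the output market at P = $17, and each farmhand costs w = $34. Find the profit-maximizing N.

With K = 1, MP_N = (2/3)·6·N^(-1/3)·1^(1/4) = 4·N^(-1/3).
Profit maximization for a price taker requires P·MP_N = w: 17·4·N^(-1/3) = 34.
So N^(-1/3) = 0.5, which gives N = 8.

N* = 8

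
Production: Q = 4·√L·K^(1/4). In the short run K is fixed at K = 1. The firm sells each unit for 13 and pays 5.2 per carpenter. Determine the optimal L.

L* = 25

With K = 1, MP_L = (1/2)·4·L^(-1/2)·1^(1/4) = 2·L^(-1/2).
Profit maximization for a price taker requires P·MP_L = w: 13·2·L^(-1/2) = 5.2.
So L^(-1/2) = 0.2, which gives L = 25.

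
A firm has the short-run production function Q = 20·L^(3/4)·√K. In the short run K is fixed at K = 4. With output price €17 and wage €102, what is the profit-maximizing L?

L* = 625

With K = 4, MP_L = (3/4)·20·L^(-1/4)·4^(1/2) = 30·L^(-1/4).
Profit maximization for a price taker requires P·MP_L = w: 17·30·L^(-1/4) = 102.
So L^(-1/4) = 0.2, which gives L = 625.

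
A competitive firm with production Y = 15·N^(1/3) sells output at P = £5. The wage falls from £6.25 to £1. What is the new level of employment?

From P·MP_N = w with MP_N = 5·N^(-2/3), the labor demand is N(w) = (25/w)^(3/2).
At w = 6.25: N = 8. At w = 1: N = 125.

N* = 125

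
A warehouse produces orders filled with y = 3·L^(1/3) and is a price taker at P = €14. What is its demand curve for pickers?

L(w) = (14/w)^(3/2)

MP_L = (1/3)·3·L^(-2/3) = L^(-2/3).
Setting P·MP_L = w: 14·L^(-2/3) = w.
Solving for L: L^(-2/3) = w/14, so L = (14/w)^(3/2).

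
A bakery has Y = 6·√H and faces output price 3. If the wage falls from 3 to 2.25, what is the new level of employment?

H* = 16

From P·MP_H = w with MP_H = 3·H^(-1/2), the labor demand is H(w) = (9/w)^(2).
At w = 3: H = 9. At w = 2.25: H = 16.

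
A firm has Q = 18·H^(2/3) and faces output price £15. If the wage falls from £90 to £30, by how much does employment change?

From P·MP_H = w with MP_H = 12·H^(-1/3), the labor demand is H(w) = (180/w)^(3).
At w = 90: H = 8. At w = 30: H = 216.
ΔH = 216 − 8 = 208.

ΔH = 208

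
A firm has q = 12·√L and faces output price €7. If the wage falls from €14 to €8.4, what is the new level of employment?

L* = 25

From P·MP_L = w with MP_L = 6·L^(-1/2), the labor demand is L(w) = (42/w)^(2).
At w = 14: L = 9. At w = 8.4: L = 25.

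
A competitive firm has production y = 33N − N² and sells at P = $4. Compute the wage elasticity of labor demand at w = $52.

ε = -0.65

From P·MP_N = w with MP_N = 33 − 2N, labor demand is N(w) = (33 − w/4)/2.
dN/dw = −1/(8) = -0.125.
At w = 52, N = 10, so ε = (dN/dw)·(w/N) = (-0.125)·(52/10) = -0.65.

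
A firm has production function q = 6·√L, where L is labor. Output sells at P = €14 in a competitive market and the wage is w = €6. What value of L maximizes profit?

L* = 49

MP_L = (1/2)·6·L^(-1/2) = 3·L^(-1/2).
Profit maximization for a price taker requires P·MP_L = w: 14·3·L^(-1/2) = 6.
So L^(-1/2) = 1/7, which gives L = 49.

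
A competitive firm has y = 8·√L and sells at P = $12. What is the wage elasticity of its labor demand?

MP_L = (1/2)·8·L^(-1/2), so P·MP_L = w gives 48·L^(-1/2) = w.
Solving, L(w) = (48/w)^(2). This is a constant-elasticity form: L ∝ w^(−2), so ε = −2.

ε = -2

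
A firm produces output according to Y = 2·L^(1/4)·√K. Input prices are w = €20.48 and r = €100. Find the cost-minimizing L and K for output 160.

Cost minimization requires the marginal rate of technical substitution to equal the input-price ratio: MP_L/MP_K = w/r.
Here MP_L/MP_K = (1/4)·(K/L)/(1/2) = 0.5·(K/L). Setting this equal to 20.48/100 = 0.2048 gives K = 0.4096L.
Substituting into Y = 160: 2·L^(1/4)·(0.4096L)^(1/2) = 160.
Solving, L = 625 and K = 256.

L* = 625, K* = 256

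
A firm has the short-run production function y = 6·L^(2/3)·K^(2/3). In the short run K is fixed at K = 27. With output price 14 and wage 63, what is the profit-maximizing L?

L* = 512

With K = 27, MP_L = (2/3)·6·L^(-1/3)·27^(2/3) = 36·L^(-1/3).
Profit maximization for a price taker requires P·MP_L = w: 14·36·L^(-1/3) = 63.
So L^(-1/3) = 0.125, which gives L = 512.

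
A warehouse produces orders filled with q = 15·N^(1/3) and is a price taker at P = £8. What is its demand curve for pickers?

MP_N = (1/3)·15·N^(-2/3) = 5·N^(-2/3).
Setting P·MP_N = w: 40·N^(-2/3) = w.
Solving for N: N^(-2/3) = w/40, so N = (40/w)^(3/2).

N(w) = (40/w)^(3/2)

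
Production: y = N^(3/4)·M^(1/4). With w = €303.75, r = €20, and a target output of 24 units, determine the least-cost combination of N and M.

Cost minimization requires the marginal rate of technical substitution to equal the input-price ratio: MP_N/MP_M = w/r.
Here MP_N/MP_M = (3/4)·(M/N)/(1/4) = 3·(M/N). Setting this equal to 303.75/20 = 15.1875 gives M = 5.0625N.
Substituting into y = 24: N^(3/4)·(5.0625N)^(1/4) = 24.
Solving, N = 16 and M = 81.

N* = 16, M* = 81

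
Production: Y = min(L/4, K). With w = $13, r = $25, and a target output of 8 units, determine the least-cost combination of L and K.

L* = 32, K* = 8

With a fixed-proportions technology, the cost-minimizing bundle uses no slack in either input: L/4 = K = Y.
So L = 4·8 = 32 and K = 8.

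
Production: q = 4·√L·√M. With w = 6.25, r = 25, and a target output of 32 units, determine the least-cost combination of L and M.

Cost minimization requires the marginal rate of technical substitution to equal the input-price ratio: MP_L/MP_M = w/r.
Here MP_L/MP_M = (1/2)·(M/L)/(1/2) = (M/L). Setting this equal to 6.25/25 = 0.25 gives M = 0.25L.
Substituting into q = 32: 4·L^(1/2)·(0.25L)^(1/2) = 32.
Solving, L = 16 and M = 4.

L* = 16, M* = 4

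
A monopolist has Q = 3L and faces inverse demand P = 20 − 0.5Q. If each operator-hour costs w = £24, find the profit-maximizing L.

L* = 4

Marginal revenue from the inverse demand is MR = 20 − Q.
The marginal product is MP_L = 3.
A monopolist hires until marginal revenue product equals the wage: MR·MP_L = w.
(20 − 3L)·3 = 24, so L = 4.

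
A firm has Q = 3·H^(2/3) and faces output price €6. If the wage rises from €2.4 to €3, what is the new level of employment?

H* = 64

From P·MP_H = w with MP_H = 2·H^(-1/3), the labor demand is H(w) = (12/w)^(3).
At w = 2.4: H = 125. At w = 3: H = 64.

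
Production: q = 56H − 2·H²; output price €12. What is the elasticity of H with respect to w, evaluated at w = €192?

ε = -0.4

From P·MP_H = w with MP_H = 56 − 4H, labor demand is H(w) = (56 − w/12)/4.
dH/dw = −1/(48) = -1/48.
At w = 192, H = 10, so ε = (dH/dw)·(w/H) = (-1/48)·(192/10) = -0.4.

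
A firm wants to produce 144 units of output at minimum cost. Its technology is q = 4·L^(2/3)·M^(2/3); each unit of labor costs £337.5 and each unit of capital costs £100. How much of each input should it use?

Cost minimization requires the marginal rate of technical substitution to equal the input-price ratio: MP_L/MP_M = w/r.
Here MP_L/MP_M = (2/3)·(M/L)/(2/3) = (M/L). Setting this equal to 337.5/100 = 3.375 gives M = 3.375L.
Substituting into q = 144: 4·L^(2/3)·(3.375L)^(2/3) = 144.
Solving, L = 8 and M = 27.

L* = 8, M* = 27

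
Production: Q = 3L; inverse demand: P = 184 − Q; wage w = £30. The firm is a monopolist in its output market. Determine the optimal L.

L* = 29

Marginal revenue from the inverse demand is MR = 184 − 2Q.
The marginal product is MP_L = 3.
A monopolist hires until marginal revenue product equals the wage: MR·MP_L = w.
(184 − 6L)·3 = 30, so L = 29.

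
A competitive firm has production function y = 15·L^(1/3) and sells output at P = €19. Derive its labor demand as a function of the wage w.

L(w) = (95/w)^(3/2)

MP_L = (1/3)·15·L^(-2/3) = 5·L^(-2/3).
Setting P·MP_L = w: 95·L^(-2/3) = w.
Solving for L: L^(-2/3) = w/95, so L = (95/w)^(3/2).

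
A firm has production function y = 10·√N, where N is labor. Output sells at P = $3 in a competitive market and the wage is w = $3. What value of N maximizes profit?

N* = 25

MP_N = (1/2)·10·N^(-1/2) = 5·N^(-1/2).
Profit maximization for a price taker requires P·MP_N = w: 3·5·N^(-1/2) = 3.
So N^(-1/2) = 0.2, which gives N = 25.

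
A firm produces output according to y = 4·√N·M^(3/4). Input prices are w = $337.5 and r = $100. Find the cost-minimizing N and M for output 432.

Cost minimization requires the marginal rate of technical substitution to equal the input-price ratio: MP_N/MP_M = w/r.
Here MP_N/MP_M = (1/2)·(M/N)/(3/4) = (2/3)·(M/N). Setting this equal to 337.5/100 = 3.375 gives M = 5.0625N.
Substituting into y = 432: 4·N^(1/2)·(5.0625N)^(3/4) = 432.
Solving, N = 16 and M = 81.

N* = 16, M* = 81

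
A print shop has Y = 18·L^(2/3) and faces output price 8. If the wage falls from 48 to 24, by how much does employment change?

From P·MP_L = w with MP_L = 12·L^(-1/3), the labor demand is L(w) = (96/w)^(3).
At w = 48: L = 8. At w = 24: L = 64.
ΔL = 64 − 8 = 56.

ΔL = 56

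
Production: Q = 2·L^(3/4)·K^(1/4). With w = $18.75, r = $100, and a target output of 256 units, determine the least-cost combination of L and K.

Cost minimization requires the marginal rate of technical substitution to equal the input-price ratio: MP_L/MP_K = w/r.
Here MP_L/MP_K = (3/4)·(K/L)/(1/4) = 3·(K/L). Setting this equal to 18.75/100 = 0.1875 gives K = 0.0625L.
Substituting into Q = 256: 2·L^(3/4)·(0.0625L)^(1/4) = 256.
Solving, L = 256 and K = 16.

L* = 256, K* = 16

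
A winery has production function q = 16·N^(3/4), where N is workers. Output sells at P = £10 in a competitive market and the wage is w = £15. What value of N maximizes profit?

N* = 4096

MP_N = (3/4)·16·N^(-1/4) = 12·N^(-1/4).
Profit maximization for a price taker requires P·MP_N = w: 10·12·N^(-1/4) = 15.
So N^(-1/4) = 0.125, which gives N = 4096.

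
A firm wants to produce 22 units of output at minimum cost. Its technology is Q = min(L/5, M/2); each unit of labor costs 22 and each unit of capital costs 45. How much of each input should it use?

With a fixed-proportions technology, the cost-minimizing bundle uses no slack in either input: L/5 = M/2 = Q.
So L = 5·22 = 110 and M = 2·22 = 44.

L* = 110, M* = 44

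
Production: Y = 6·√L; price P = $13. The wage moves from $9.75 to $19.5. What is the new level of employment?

From P·MP_L = w with MP_L = 3·L^(-1/2), the labor demand is L(w) = (39/w)^(2).
At w = 9.75: L = 16. At w = 19.5: L = 4.

L* = 4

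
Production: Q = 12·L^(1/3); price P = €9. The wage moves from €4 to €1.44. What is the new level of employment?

From P·MP_L = w with MP_L = 4·L^(-2/3), the labor demand is L(w) = (36/w)^(3/2).
At w = 4: L = 27. At w = 1.44: L = 125.

L* = 125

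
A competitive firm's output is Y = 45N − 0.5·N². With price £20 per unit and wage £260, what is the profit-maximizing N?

N* = 32

The marginal product of N is MP_N = 45 − N.
A price-taking firm hires until the value of the marginal product equals the wage: P·MP_N = w, so 20·(45 − N) = 260.
Then 45 − N = 13, giving N = 32.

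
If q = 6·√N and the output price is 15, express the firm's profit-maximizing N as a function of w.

MP_N = (1/2)·6·N^(-1/2) = 3·N^(-1/2).
Setting P·MP_N = w: 45·N^(-1/2) = w.
Solving for N: N^(-1/2) = w/45, so N = (45/w)^(2).

N(w) = 2025/w²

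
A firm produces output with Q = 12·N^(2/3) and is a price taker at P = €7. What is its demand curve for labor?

MP_N = (2/3)·12·N^(-1/3) = 8·N^(-1/3).
Setting P·MP_N = w: 56·N^(-1/3) = w.
Solving for N: N^(-1/3) = w/56, so N = (56/w)^(3).

N(w) = 175616/w³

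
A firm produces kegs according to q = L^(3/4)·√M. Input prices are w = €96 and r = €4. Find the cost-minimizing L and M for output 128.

L* = 16, M* = 256

Cost minimization requires the marginal rate of technical substitution to equal the input-price ratio: MP_L/MP_M = w/r.
Here MP_L/MP_M = (3/4)·(M/L)/(1/2) = 1.5·(M/L). Setting this equal to 96/4 = 24 gives M = 16L.
Substituting into q = 128: L^(3/4)·(16L)^(1/2) = 128.
Solving, L = 16 and M = 256.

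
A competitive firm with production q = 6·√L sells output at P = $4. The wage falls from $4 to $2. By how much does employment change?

ΔL = 27

From P·MP_L = w with MP_L = 3·L^(-1/2), the labor demand is L(w) = (12/w)^(2).
At w = 4: L = 9. At w = 2: L = 36.
ΔL = 36 − 9 = 27.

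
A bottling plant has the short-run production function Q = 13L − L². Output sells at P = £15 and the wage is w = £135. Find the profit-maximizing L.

L* = 2

The marginal product of L is MP_L = 13 − 2L.
A price-taking firm hires until the value of the marginal product equals the wage: P·MP_L = w, so 15·(13 − 2L) = 135.
Then 13 − 2L = 9, giving L = 2.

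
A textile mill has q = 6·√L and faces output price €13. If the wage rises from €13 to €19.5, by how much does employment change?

From P·MP_L = w with MP_L = 3·L^(-1/2), the labor demand is L(w) = (39/w)^(2).
At w = 13: L = 9. At w = 19.5: L = 4.
ΔL = 4 − 9 = -5.

ΔL = -5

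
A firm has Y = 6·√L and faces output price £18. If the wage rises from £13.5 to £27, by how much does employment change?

From P·MP_L = w with MP_L = 3·L^(-1/2), the labor demand is L(w) = (54/w)^(2).
At w = 13.5: L = 16. At w = 27: L = 4.
ΔL = 4 − 16 = -12.

ΔL = -12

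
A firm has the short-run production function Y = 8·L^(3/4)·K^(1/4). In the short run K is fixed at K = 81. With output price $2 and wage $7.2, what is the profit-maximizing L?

L* = 625

With K = 81, MP_L = (3/4)·8·L^(-1/4)·81^(1/4) = 18·L^(-1/4).
Profit maximization for a price taker requires P·MP_L = w: 2·18·L^(-1/4) = 7.2.
So L^(-1/4) = 0.2, which gives L = 625.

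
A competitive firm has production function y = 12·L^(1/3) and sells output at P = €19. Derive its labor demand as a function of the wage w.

L(w) = (76/w)^(3/2)

MP_L = (1/3)·12·L^(-2/3) = 4·L^(-2/3).
Setting P·MP_L = w: 76·L^(-2/3) = w.
Solving for L: L^(-2/3) = w/76, so L = (76/w)^(3/2).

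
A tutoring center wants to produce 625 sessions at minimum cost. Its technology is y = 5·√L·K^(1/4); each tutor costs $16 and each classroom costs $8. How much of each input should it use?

Cost minimization requires the marginal rate of technical substitution to equal the input-price ratio: MP_L/MP_K = w/r.
Here MP_L/MP_K = (1/2)·(K/L)/(1/4) = 2·(K/L). Setting this equal to 16/8 = 2 gives K = L.
Substituting into y = 625: 5·L^(1/2)·(L)^(1/4) = 625.
Solving, L = 625 and K = 625.

L* = 625, K* = 625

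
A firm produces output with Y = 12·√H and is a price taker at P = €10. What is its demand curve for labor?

MP_H = (1/2)·12·H^(-1/2) = 6·H^(-1/2).
Setting P·MP_H = w: 60·H^(-1/2) = w.
Solving for H: H^(-1/2) = w/60, so H = (60/w)^(2).

H(w) = 3600/w²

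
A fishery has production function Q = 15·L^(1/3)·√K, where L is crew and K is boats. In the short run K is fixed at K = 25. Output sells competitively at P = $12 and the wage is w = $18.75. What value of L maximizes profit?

L* = 64

With K = 25, MP_L = (1/3)·15·L^(-2/3)·25^(1/2) = 25·L^(-2/3).
Profit maximization for a price taker requires P·MP_L = w: 12·25·L^(-2/3) = 18.75.
So L^(-2/3) = 0.0625, which gives L = 64.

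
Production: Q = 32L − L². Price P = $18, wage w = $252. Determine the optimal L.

The marginal product of L is MP_L = 32 − 2L.
A price-taking firm hires until the value of the marginal product equals the wage: P·MP_L = w, so 18·(32 − 2L) = 252.
Then 32 − 2L = 14, giving L = 9.

L* = 9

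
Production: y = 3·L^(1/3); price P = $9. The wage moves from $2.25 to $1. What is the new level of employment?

From P·MP_L = w with MP_L = L^(-2/3), the labor demand is L(w) = (9/w)^(3/2).
At w = 2.25: L = 8. At w = 1: L = 27.

L* = 27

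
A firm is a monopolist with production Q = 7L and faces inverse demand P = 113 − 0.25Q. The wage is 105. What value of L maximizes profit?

Marginal revenue from the inverse demand is MR = 113 − 0.5Q.
The marginal product is MP_L = 7.
A monopolist hires until marginal revenue product equals the wage: MR·MP_L = w.
(113 − 3.5L)·7 = 105, so L = 28.

L* = 28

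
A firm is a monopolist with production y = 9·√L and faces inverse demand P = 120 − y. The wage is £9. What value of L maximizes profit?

Marginal revenue from the inverse demand is MR = 120 − 2y.
The marginal product is MP_L = 4.5·L^(-1/2).
A monopolist hires until marginal revenue product equals the wage: MR·MP_L = w.
At L, y = 9·√L. Substituting and solving: (120 − 18·√L)·4.5·L^(-1/2) = 9 gives L = 36.

L* = 36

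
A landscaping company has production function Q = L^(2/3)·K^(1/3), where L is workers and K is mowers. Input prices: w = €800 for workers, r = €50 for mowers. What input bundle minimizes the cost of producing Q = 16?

L* = 8, K* = 64

Cost minimization requires the marginal rate of technical substitution to equal the input-price ratio: MP_L/MP_K = w/r.
Here MP_L/MP_K = (2/3)·(K/L)/(1/3) = 2·(K/L). Setting this equal to 800/50 = 16 gives K = 8L.
Substituting into Q = 16: L^(2/3)·(8L)^(1/3) = 16.
Solving, L = 8 and K = 64.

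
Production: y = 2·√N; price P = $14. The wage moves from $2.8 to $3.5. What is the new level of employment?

From P·MP_N = w with MP_N = N^(-1/2), the labor demand is N(w) = (14/w)^(2).
At w = 2.8: N = 25. At w = 3.5: N = 16.

N* = 16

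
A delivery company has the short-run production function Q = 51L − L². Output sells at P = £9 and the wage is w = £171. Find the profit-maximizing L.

The marginal product of L is MP_L = 51 − 2L.
A price-taking firm hires until the value of the marginal product equals the wage: P·MP_L = w, so 9·(51 − 2L) = 171.
Then 51 − 2L = 19, giving L = 16.

L* = 16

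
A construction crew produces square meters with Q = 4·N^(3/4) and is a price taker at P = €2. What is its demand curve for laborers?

N(w) = 1296/w^(4)

MP_N = (3/4)·4·N^(-1/4) = 3·N^(-1/4).
Setting P·MP_N = w: 6·N^(-1/4) = w.
Solving for N: N^(-1/4) = w/6, so N = (6/w)^(4).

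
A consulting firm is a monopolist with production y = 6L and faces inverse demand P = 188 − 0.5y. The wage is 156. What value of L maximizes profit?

L* = 27

Marginal revenue from the inverse demand is MR = 188 − y.
The marginal product is MP_L = 6.
A monopolist hires until marginal revenue product equals the wage: MR·MP_L = w.
(188 − 6L)·6 = 156, so L = 27.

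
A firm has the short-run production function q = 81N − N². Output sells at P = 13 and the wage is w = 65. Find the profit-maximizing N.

N* = 38

The marginal product of N is MP_N = 81 − 2N.
A price-taking firm hires until the value of the marginal product equals the wage: P·MP_N = w, so 13·(81 − 2N) = 65.
Then 81 − 2N = 5, giving N = 38.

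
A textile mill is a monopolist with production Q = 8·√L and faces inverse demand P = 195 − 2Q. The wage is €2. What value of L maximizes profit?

L* = 36

Marginal revenue from the inverse demand is MR = 195 − 4Q.
The marginal product is MP_L = 4·L^(-1/2).
A monopolist hires until marginal revenue product equals the wage: MR·MP_L = w.
At L, Q = 8·√L. Substituting and solving: (195 − 32·√L)·4·L^(-1/2) = 2 gives L = 36.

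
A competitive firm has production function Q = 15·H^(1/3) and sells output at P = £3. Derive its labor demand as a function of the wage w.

H(w) = (15/w)^(3/2)

MP_H = (1/3)·15·H^(-2/3) = 5·H^(-2/3).
Setting P·MP_H = w: 15·H^(-2/3) = w.
Solving for H: H^(-2/3) = w/15, so H = (15/w)^(3/2).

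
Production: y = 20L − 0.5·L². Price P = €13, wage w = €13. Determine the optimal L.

L* = 19

The marginal product of L is MP_L = 20 − L.
A price-taking firm hires until the value of the marginal product equals the wage: P·MP_L = w, so 13·(20 − L) = 13.
Then 20 − L = 1, giving L = 19.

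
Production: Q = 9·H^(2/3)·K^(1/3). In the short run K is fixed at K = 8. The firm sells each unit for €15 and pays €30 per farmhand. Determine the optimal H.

H* = 216

With K = 8, MP_H = (2/3)·9·H^(-1/3)·8^(1/3) = 12·H^(-1/3).
Profit maximization for a price taker requires P·MP_H = w: 15·12·H^(-1/3) = 30.
So H^(-1/3) = 1/6, which gives H = 216.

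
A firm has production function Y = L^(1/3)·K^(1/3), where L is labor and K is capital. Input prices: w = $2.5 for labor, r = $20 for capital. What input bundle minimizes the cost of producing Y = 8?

L* = 64, K* = 8

Cost minimization requires the marginal rate of technical substitution to equal the input-price ratio: MP_L/MP_K = w/r.
Here MP_L/MP_K = (1/3)·(K/L)/(1/3) = (K/L). Setting this equal to 2.5/20 = 0.125 gives K = 0.125L.
Substituting into Y = 8: L^(1/3)·(0.125L)^(1/3) = 8.
Solving, L = 64 and K = 8.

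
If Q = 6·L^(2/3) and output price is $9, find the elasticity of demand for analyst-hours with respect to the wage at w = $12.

MP_L = (2/3)·6·L^(-1/3), so P·MP_L = w gives 36·L^(-1/3) = w.
Solving, L(w) = (36/w)^(3). This is a constant-elasticity form: L ∝ w^(−3), so ε = −3.

ε = -3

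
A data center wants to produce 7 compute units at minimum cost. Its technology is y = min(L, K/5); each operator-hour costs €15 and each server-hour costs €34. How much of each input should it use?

With a fixed-proportions technology, the cost-minimizing bundle uses no slack in either input: L = K/5 = y.
So L = 7 and K = 5·7 = 35.

L* = 7, K* = 35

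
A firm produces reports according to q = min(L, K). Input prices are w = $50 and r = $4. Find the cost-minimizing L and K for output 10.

L* = 10, K* = 10

With a fixed-proportions technology, the cost-minimizing bundle uses no slack in either input: L = K = q.
So L = 10 and K = 10.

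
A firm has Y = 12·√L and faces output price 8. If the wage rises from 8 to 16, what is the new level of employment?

L* = 9

From P·MP_L = w with MP_L = 6·L^(-1/2), the labor demand is L(w) = (48/w)^(2).
At w = 8: L = 36. At w = 16: L = 9.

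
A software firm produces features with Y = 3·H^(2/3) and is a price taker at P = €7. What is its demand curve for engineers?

MP_H = (2/3)·3·H^(-1/3) = 2·H^(-1/3).
Setting P·MP_H = w: 14·H^(-1/3) = w.
Solving for H: H^(-1/3) = w/14, so H = (14/w)^(3).

H(w) = 2744/w³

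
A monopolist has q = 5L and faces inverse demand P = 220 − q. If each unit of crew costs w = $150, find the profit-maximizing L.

L* = 19

Marginal revenue from the inverse demand is MR = 220 − 2q.
The marginal product is MP_L = 5.
A monopolist hires until marginal revenue product equals the wage: MR·MP_L = w.
(220 − 10L)·5 = 150, so L = 19.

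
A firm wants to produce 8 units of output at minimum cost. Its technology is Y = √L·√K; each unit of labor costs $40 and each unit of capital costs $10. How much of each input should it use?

Cost minimization requires the marginal rate of technical substitution to equal the input-price ratio: MP_L/MP_K = w/r.
Here MP_L/MP_K = (1/2)·(K/L)/(1/2) = (K/L). Setting this equal to 40/10 = 4 gives K = 4L.
Substituting into Y = 8: L^(1/2)·(4L)^(1/2) = 8.
Solving, L = 4 and K = 16.

L* = 4, K* = 16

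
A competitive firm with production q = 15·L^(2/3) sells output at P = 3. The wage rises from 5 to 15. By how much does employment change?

ΔL = -208

From P·MP_L = w with MP_L = 10·L^(-1/3), the labor demand is L(w) = (30/w)^(3).
At w = 5: L = 216. At w = 15: L = 8.
ΔL = 8 − 216 = -208.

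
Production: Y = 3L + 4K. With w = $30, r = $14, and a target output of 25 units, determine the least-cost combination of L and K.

The inputs are perfect substitutes, so the firm uses whichever has the lower cost per unit of output.
Cost per unit of output via L is w/3 = 10; via K it is r/4 = 3.5. K is cheaper.
Producing Y = 25 with K alone: L = 0, K = 6.25.

L* = 0, K* = 6.25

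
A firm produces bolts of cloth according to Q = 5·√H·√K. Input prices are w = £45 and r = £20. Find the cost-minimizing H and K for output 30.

Cost minimization requires the marginal rate of technical substitution to equal the input-price ratio: MP_H/MP_K = w/r.
Here MP_H/MP_K = (1/2)·(K/H)/(1/2) = (K/H). Setting this equal to 45/20 = 2.25 gives K = 2.25H.
Substituting into Q = 30: 5·H^(1/2)·(2.25H)^(1/2) = 30.
Solving, H = 4 and K = 9.

H* = 4, K* = 9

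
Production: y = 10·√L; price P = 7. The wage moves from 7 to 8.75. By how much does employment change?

ΔL = -9

From P·MP_L = w with MP_L = 5·L^(-1/2), the labor demand is L(w) = (35/w)^(2).
At w = 7: L = 25. At w = 8.75: L = 16.
ΔL = 16 − 25 = -9.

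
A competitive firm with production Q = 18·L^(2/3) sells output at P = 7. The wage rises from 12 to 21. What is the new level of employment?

From P·MP_L = w with MP_L = 12·L^(-1/3), the labor demand is L(w) = (84/w)^(3).
At w = 12: L = 343. At w = 21: L = 64.

L* = 64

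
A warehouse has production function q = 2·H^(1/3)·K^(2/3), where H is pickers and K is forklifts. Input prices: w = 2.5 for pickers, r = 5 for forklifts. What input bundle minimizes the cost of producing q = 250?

Cost minimization requires the marginal rate of technical substitution to equal the input-price ratio: MP_H/MP_K = w/r.
Here MP_H/MP_K = (1/3)·(K/H)/(2/3) = 0.5·(K/H). Setting this equal to 2.5/5 = 0.5 gives K = H.
Substituting into q = 250: 2·H^(1/3)·(H)^(2/3) = 250.
Solving, H = 125 and K = 125.

H* = 125, K* = 125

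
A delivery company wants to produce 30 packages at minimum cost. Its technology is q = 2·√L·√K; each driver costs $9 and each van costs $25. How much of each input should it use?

Cost minimization requires the marginal rate of technical substitution to equal the input-price ratio: MP_L/MP_K = w/r.
Here MP_L/MP_K = (1/2)·(K/L)/(1/2) = (K/L). Setting this equal to 9/25 = 0.36 gives K = 0.36L.
Substituting into q = 30: 2·L^(1/2)·(0.36L)^(1/2) = 30.
Solving, L = 25 and K = 9.

L* = 25, K* = 9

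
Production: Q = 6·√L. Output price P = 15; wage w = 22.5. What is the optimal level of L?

L* = 4

MP_L = (1/2)·6·L^(-1/2) = 3·L^(-1/2).
Profit maximization for a price taker requires P·MP_L = w: 15·3·L^(-1/2) = 22.5.
So L^(-1/2) = 0.5, which gives L = 4.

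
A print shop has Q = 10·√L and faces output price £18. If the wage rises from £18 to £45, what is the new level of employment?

From P·MP_L = w with MP_L = 5·L^(-1/2), the labor demand is L(w) = (90/w)^(2).
At w = 18: L = 25. At w = 45: L = 4.

L* = 4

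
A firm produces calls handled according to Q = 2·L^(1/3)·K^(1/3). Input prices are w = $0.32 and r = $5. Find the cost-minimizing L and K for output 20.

Cost minimization requires the marginal rate of technical substitution to equal the input-price ratio: MP_L/MP_K = w/r.
Here MP_L/MP_K = (1/3)·(K/L)/(1/3) = (K/L). Setting this equal to 0.32/5 = 0.064 gives K = 0.064L.
Substituting into Q = 20: 2·L^(1/3)·(0.064L)^(1/3) = 20.
Solving, L = 125 and K = 8.

L* = 125, K* = 8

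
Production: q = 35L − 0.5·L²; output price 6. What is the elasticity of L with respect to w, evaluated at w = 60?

ε = -0.4

From P·MP_L = w with MP_L = 35 − L, labor demand is L(w) = 35 − w/6.
dL/dw = −1/(6) = -1/6.
At w = 60, L = 25, so ε = (dL/dw)·(w/L) = (-1/6)·(60/25) = -0.4.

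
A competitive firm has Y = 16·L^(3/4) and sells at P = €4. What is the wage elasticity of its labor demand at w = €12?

ε = -4

MP_L = (3/4)·16·L^(-1/4), so P·MP_L = w gives 48·L^(-1/4) = w.
Solving, L(w) = (48/w)^(4). This is a constant-elasticity form: L ∝ w^(−4), so ε = −4.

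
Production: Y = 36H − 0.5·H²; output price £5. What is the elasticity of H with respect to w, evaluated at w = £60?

ε = -0.5

From P·MP_H = w with MP_H = 36 − H, labor demand is H(w) = 36 − w/5.
dH/dw = −1/(5) = -0.2.
At w = 60, H = 24, so ε = (dH/dw)·(w/H) = (-0.2)·(60/24) = -0.5.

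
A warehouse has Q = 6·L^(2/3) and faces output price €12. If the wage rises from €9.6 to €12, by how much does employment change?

ΔL = -61

From P·MP_L = w with MP_L = 4·L^(-1/3), the labor demand is L(w) = (48/w)^(3).
At w = 9.6: L = 125. At w = 12: L = 64.
ΔL = 64 − 125 = -61.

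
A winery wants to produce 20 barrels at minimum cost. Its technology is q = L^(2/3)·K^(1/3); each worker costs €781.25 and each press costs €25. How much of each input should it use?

L* = 8, K* = 125

Cost minimization requires the marginal rate of technical substitution to equal the input-price ratio: MP_L/MP_K = w/r.
Here MP_L/MP_K = (2/3)·(K/L)/(1/3) = 2·(K/L). Setting this equal to 781.25/25 = 31.25 gives K = 15.625L.
Substituting into q = 20: L^(2/3)·(15.625L)^(1/3) = 20.
Solving, L = 8 and K = 125.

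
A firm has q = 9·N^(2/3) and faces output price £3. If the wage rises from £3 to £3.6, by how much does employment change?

From P·MP_N = w with MP_N = 6·N^(-1/3), the labor demand is N(w) = (18/w)^(3).
At w = 3: N = 216. At w = 3.6: N = 125.
ΔN = 125 − 216 = -91.

ΔN = -91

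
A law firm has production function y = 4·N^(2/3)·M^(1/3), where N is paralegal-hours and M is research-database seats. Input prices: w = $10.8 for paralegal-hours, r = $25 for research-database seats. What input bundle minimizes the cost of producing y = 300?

Cost minimization requires the marginal rate of technical substitution to equal the input-price ratio: MP_N/MP_M = w/r.
Here MP_N/MP_M = (2/3)·(M/N)/(1/3) = 2·(M/N). Setting this equal to 10.8/25 = 0.432 gives M = 0.216N.
Substituting into y = 300: 4·N^(2/3)·(0.216N)^(1/3) = 300.
Solving, N = 125 and M = 27.

N* = 125, M* = 27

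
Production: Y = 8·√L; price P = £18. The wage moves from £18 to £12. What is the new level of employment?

L* = 36

From P·MP_L = w with MP_L = 4·L^(-1/2), the labor demand is L(w) = (72/w)^(2).
At w = 18: L = 16. At w = 12: L = 36.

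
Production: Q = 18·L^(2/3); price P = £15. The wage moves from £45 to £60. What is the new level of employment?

From P·MP_L = w with MP_L = 12·L^(-1/3), the labor demand is L(w) = (180/w)^(3).
At w = 45: L = 64. At w = 60: L = 27.

L* = 27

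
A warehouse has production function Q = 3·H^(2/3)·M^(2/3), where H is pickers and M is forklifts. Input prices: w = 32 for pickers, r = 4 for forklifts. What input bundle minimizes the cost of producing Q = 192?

Cost minimization requires the marginal rate of technical substitution to equal the input-price ratio: MP_H/MP_M = w/r.
Here MP_H/MP_M = (2/3)·(M/H)/(2/3) = (M/H). Setting this equal to 32/4 = 8 gives M = 8H.
Substituting into Q = 192: 3·H^(2/3)·(8H)^(2/3) = 192.
Solving, H = 8 and M = 64.

H* = 8, M* = 64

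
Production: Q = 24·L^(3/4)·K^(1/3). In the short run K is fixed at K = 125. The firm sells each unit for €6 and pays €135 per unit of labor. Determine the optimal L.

L* = 256

With K = 125, MP_L = (3/4)·24·L^(-1/4)·125^(1/3) = 90·L^(-1/4).
Profit maximization for a price taker requires P·MP_L = w: 6·90·L^(-1/4) = 135.
So L^(-1/4) = 0.25, which gives L = 256.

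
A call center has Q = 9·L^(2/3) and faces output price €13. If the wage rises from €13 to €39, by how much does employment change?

ΔL = -208

From P·MP_L = w with MP_L = 6·L^(-1/3), the labor demand is L(w) = (78/w)^(3).
At w = 13: L = 216. At w = 39: L = 8.
ΔL = 8 − 216 = -208.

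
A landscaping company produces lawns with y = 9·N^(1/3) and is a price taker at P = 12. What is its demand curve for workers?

MP_N = (1/3)·9·N^(-2/3) = 3·N^(-2/3).
Setting P·MP_N = w: 36·N^(-2/3) = w.
Solving for N: N^(-2/3) = w/36, so N = (36/w)^(3/2).

N(w) = (36/w)^(3/2)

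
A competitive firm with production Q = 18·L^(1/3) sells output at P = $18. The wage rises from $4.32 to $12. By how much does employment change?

From P·MP_L = w with MP_L = 6·L^(-2/3), the labor demand is L(w) = (108/w)^(3/2).
At w = 4.32: L = 125. At w = 12: L = 27.
ΔL = 27 − 125 = -98.

ΔL = -98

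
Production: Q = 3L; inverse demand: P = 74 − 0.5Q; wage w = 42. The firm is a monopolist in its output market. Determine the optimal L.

L* = 20

Marginal revenue from the inverse demand is MR = 74 − Q.
The marginal product is MP_L = 3.
A monopolist hires until marginal revenue product equals the wage: MR·MP_L = w.
(74 − 3L)·3 = 42, so L = 20.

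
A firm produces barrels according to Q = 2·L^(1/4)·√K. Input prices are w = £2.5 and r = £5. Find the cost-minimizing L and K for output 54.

Cost minimization requires the marginal rate of technical substitution to equal the input-price ratio: MP_L/MP_K = w/r.
Here MP_L/MP_K = (1/4)·(K/L)/(1/2) = 0.5·(K/L). Setting this equal to 2.5/5 = 0.5 gives K = L.
Substituting into Q = 54: 2·L^(1/4)·(L)^(1/2) = 54.
Solving, L = 81 and K = 81.

L* = 81, K* = 81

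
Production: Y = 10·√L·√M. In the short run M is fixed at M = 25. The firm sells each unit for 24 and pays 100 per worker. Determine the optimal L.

L* = 36

With M = 25, MP_L = (1/2)·10·L^(-1/2)·25^(1/2) = 25·L^(-1/2).
Profit maximization for a price taker requires P·MP_L = w: 24·25·L^(-1/2) = 100.
So L^(-1/2) = 1/6, which gives L = 36.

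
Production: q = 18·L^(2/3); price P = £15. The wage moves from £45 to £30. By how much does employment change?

From P·MP_L = w with MP_L = 12·L^(-1/3), the labor demand is L(w) = (180/w)^(3).
At w = 45: L = 64. At w = 30: L = 216.
ΔL = 216 − 64 = 152.

ΔL = 152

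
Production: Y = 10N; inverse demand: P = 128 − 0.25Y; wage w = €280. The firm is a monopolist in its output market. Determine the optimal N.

N* = 20

Marginal revenue from the inverse demand is MR = 128 − 0.5Y.
The marginal product is MP_N = 10.
A monopolist hires until marginal revenue product equals the wage: MR·MP_N = w.
(128 − 5N)·10 = 280, so N = 20.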